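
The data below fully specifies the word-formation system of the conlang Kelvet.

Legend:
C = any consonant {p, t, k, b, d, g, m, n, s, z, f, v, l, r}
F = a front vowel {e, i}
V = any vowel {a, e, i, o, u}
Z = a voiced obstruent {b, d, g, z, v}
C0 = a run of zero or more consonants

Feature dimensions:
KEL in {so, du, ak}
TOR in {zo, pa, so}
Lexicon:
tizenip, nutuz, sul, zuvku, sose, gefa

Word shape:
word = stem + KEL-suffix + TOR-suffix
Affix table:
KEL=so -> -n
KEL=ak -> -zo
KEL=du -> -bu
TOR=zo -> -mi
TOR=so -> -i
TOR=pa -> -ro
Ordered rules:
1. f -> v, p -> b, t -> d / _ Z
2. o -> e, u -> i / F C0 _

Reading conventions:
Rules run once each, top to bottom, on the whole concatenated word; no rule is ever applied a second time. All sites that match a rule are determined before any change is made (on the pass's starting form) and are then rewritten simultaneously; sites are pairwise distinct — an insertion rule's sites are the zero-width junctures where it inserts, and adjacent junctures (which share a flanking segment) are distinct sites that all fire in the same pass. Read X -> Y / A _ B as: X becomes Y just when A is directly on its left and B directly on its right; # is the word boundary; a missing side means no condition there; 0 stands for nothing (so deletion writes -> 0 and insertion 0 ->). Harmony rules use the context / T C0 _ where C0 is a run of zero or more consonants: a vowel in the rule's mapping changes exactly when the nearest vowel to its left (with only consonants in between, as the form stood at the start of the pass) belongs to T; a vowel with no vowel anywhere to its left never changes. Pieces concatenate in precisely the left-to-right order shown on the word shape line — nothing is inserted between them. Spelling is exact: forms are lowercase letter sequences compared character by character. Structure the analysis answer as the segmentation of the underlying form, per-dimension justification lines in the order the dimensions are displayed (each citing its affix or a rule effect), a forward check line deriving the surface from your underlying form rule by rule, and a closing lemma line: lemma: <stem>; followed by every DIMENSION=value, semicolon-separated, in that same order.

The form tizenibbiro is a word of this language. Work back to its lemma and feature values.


underlying: tizenip-bu-ro
KEL=du - signalled by the affix -bu
TOR=pa - signalled by the affix -ro
check: tizenipburo -> tizenibburo -> tizenibbiro
lemma: tizenip; KEL=du; TOR=pa


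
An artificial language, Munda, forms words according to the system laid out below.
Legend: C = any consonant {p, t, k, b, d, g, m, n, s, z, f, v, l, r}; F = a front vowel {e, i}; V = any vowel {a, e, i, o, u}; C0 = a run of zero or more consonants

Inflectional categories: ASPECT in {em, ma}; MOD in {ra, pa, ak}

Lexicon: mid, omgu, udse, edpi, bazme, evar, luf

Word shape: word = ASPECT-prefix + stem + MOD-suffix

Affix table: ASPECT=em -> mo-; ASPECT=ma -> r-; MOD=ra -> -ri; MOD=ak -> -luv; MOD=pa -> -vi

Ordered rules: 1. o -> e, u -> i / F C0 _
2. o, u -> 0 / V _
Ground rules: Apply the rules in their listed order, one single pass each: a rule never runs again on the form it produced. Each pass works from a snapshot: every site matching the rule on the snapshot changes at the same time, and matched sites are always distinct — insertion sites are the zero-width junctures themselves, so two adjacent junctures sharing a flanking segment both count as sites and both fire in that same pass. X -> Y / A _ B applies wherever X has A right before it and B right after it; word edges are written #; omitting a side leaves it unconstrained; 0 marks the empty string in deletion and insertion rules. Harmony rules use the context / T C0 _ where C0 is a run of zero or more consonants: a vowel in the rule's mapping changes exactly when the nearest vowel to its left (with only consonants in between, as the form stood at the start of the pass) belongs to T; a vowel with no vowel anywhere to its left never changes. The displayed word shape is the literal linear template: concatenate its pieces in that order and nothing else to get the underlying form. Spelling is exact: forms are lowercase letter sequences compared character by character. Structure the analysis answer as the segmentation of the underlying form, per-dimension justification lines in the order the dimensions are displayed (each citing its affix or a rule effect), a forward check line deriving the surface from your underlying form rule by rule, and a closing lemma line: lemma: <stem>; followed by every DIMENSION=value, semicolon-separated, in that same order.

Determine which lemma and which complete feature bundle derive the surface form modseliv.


underlying: mo-udse-luv
ASPECT=em - signalled by the affix mo-
MOD=ak - signalled by the affix -luv
check: moudseluv -> moudseliv -> modseliv
lemma: udse; ASPECT=em; MOD=ak


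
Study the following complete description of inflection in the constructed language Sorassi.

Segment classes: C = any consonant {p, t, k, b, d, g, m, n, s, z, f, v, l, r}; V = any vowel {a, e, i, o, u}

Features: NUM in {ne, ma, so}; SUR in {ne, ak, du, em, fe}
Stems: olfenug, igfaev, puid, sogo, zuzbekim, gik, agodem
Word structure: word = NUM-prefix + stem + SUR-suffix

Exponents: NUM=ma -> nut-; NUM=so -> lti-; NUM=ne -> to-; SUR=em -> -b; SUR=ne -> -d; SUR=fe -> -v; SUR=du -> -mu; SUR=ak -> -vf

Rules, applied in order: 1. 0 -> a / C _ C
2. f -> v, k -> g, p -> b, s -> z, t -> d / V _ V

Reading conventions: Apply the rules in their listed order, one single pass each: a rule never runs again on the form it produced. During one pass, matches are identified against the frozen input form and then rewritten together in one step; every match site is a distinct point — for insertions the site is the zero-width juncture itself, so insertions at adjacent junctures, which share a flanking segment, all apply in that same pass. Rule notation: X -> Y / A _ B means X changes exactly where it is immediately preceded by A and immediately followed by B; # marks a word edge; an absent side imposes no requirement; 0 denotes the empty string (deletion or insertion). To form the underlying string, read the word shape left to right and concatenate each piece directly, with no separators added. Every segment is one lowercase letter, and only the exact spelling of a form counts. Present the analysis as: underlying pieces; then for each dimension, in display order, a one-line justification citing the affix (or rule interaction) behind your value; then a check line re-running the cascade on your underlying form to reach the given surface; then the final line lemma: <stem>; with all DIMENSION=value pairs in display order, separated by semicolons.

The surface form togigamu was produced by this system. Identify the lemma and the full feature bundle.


underlying: to-gik-mu
NUM=ne - signalled by the affix to-
SUR=du - signalled by the affix -mu
check: togikmu -> togikamu -> togigamu
lemma: gik; NUM=ne; SUR=du


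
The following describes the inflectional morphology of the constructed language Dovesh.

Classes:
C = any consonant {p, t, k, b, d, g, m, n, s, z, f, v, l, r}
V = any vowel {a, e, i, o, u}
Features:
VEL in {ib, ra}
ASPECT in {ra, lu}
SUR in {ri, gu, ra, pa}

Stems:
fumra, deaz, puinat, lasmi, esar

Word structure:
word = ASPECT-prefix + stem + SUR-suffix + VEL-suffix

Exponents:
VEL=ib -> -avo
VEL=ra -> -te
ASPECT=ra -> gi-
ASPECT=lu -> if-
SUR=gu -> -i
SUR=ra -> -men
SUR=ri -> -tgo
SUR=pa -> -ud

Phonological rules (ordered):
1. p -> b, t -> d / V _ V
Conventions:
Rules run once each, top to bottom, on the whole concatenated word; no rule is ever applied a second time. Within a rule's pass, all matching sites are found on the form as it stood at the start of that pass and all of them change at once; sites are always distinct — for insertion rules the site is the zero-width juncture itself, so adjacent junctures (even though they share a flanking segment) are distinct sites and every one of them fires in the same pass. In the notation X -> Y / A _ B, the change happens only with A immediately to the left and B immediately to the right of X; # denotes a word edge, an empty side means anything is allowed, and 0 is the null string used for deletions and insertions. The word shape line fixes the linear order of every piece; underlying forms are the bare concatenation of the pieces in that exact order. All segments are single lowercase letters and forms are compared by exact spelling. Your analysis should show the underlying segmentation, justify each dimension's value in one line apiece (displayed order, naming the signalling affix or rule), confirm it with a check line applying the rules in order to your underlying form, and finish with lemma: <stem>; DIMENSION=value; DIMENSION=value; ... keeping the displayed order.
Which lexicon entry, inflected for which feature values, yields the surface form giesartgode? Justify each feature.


underlying: gi-esar-tgo-te
VEL=ra - signalled by the affix -te
ASPECT=ra - signalled by the affix gi-
SUR=ri - signalled by the affix -tgo
check: giesartgote -> giesartgode
lemma: esar; VEL=ra; ASPECT=ra; SUR=ri


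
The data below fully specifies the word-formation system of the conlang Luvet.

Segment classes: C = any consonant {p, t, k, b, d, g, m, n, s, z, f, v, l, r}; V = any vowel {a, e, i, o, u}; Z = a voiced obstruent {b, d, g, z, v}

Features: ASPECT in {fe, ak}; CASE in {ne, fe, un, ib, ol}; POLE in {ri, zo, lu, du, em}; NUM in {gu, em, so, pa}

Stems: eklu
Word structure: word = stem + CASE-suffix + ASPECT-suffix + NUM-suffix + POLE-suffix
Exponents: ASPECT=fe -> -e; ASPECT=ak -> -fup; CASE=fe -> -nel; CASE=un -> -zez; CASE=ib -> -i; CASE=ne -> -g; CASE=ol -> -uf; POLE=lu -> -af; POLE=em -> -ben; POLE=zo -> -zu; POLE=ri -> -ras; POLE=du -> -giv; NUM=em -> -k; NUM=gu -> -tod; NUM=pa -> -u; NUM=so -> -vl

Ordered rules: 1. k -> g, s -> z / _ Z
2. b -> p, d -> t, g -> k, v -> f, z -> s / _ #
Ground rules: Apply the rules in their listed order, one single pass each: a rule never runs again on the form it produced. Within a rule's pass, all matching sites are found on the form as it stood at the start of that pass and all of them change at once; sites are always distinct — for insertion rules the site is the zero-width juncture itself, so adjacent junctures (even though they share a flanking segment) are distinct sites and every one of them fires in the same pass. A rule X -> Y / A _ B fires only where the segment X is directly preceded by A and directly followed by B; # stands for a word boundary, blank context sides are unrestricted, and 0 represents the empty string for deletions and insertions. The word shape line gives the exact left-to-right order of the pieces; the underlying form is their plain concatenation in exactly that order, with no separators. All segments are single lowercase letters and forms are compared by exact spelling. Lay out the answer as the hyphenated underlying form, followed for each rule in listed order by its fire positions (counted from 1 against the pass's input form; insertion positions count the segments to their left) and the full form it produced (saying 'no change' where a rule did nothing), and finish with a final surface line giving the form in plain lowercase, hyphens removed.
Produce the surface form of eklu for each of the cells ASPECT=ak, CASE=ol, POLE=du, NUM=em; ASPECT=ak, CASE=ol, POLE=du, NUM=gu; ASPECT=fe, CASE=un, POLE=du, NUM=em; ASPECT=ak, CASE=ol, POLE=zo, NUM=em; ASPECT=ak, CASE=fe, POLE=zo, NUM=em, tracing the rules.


cell ASPECT=ak, CASE=ol, POLE=du, NUM=em:
underlying: eklu-uf-fup-k-giv
1. k -> g, s -> z / _ Z: fires at position(s) 10: ekluuffupggiv
2. b -> p, d -> t, g -> k, v -> f, z -> s / _ #: fires at position(s) 13: ekluuffupggif
surface: ekluuffupggif

cell ASPECT=ak, CASE=ol, POLE=du, NUM=gu:
underlying: eklu-uf-fup-tod-giv
1. k -> g, s -> z / _ Z: no change
2. b -> p, d -> t, g -> k, v -> f, z -> s / _ #: fires at position(s) 15: ekluuffuptodgif
surface: ekluuffuptodgif

cell ASPECT=fe, CASE=un, POLE=du, NUM=em:
underlying: eklu-zez-e-k-giv
1. k -> g, s -> z / _ Z: fires at position(s) 9: ekluzezeggiv
2. b -> p, d -> t, g -> k, v -> f, z -> s / _ #: fires at position(s) 12: ekluzezeggif
surface: ekluzezeggif

cell ASPECT=ak, CASE=ol, POLE=zo, NUM=em:
underlying: eklu-uf-fup-k-zu
1. k -> g, s -> z / _ Z: fires at position(s) 10: ekluuffupgzu
2. b -> p, d -> t, g -> k, v -> f, z -> s / _ #: no change
surface: ekluuffupgzu

cell ASPECT=ak, CASE=fe, POLE=zo, NUM=em:
underlying: eklu-nel-fup-k-zu
1. k -> g, s -> z / _ Z: fires at position(s) 11: eklunelfupgzu
2. b -> p, d -> t, g -> k, v -> f, z -> s / _ #: no change
surface: eklunelfupgzu


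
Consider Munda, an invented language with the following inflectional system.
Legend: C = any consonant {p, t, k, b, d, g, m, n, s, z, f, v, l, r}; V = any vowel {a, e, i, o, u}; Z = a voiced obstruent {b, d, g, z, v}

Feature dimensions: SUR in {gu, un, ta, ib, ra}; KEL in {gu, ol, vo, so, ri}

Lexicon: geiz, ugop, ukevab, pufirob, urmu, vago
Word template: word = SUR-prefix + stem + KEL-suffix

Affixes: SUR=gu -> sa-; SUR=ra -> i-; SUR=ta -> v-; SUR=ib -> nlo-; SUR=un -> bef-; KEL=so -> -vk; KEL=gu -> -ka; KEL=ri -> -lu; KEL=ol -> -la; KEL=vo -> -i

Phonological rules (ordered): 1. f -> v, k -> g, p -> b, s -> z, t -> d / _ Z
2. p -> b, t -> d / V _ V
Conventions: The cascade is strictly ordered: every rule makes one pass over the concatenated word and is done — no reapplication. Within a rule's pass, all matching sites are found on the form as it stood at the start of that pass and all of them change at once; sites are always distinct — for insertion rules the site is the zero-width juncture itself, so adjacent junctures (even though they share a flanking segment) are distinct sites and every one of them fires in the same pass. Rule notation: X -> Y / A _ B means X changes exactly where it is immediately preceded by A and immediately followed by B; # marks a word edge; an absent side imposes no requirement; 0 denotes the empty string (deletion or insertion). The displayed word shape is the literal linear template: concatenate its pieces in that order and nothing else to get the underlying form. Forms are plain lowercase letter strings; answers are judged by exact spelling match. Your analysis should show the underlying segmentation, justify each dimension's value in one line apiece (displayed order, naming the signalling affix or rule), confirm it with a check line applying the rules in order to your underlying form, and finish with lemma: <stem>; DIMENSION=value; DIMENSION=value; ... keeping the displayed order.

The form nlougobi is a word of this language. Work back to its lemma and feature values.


underlying: nlo-ugop-i
SUR=ib - signalled by the affix nlo-
KEL=vo - signalled by the affix -i
check: nlougopi -> nlougopi -> nlougobi
lemma: ugop; SUR=ib; KEL=vo


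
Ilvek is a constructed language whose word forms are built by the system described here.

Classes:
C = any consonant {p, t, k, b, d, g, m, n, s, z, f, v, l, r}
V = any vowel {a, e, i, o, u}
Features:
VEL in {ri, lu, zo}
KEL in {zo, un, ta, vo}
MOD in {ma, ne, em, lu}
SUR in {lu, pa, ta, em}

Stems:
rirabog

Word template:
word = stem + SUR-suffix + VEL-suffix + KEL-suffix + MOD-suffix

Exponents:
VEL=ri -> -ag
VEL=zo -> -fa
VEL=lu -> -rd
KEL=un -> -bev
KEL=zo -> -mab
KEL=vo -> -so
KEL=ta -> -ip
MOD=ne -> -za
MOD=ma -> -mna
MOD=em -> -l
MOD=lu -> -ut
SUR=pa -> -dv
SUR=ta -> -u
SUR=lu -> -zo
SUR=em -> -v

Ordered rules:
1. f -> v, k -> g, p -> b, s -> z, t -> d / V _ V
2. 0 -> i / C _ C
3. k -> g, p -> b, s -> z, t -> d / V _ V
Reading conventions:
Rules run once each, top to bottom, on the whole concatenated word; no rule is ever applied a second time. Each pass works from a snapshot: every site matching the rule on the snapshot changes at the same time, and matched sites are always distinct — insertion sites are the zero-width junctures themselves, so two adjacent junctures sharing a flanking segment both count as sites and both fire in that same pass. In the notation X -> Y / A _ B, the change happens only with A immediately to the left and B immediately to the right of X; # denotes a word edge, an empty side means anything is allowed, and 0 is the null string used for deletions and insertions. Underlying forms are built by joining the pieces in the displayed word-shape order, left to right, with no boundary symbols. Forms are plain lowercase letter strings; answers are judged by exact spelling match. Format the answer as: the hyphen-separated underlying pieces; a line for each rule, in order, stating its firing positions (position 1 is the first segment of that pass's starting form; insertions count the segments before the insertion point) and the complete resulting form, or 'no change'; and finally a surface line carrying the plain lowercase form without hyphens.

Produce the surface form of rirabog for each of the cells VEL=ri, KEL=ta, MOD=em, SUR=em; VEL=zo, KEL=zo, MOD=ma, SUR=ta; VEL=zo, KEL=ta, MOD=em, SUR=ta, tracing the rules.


cell VEL=ri, KEL=ta, MOD=em, SUR=em:
underlying: rirabog-v-ag-ip-l
1. f -> v, k -> g, p -> b, s -> z, t -> d / V _ V: no change
2. 0 -> i / C _ C: inserts after position(s) 7, 12: rirabogivagipil
3. k -> g, p -> b, s -> z, t -> d / V _ V: fires at position(s) 13: rirabogivagibil
surface: rirabogivagibil

cell VEL=zo, KEL=zo, MOD=ma, SUR=ta:
underlying: rirabog-u-fa-mab-mna
1. f -> v, k -> g, p -> b, s -> z, t -> d / V _ V: fires at position(s) 9: riraboguvamabmna
2. 0 -> i / C _ C: inserts after position(s) 13, 14: riraboguvamabimina
3. k -> g, p -> b, s -> z, t -> d / V _ V: no change
surface: riraboguvamabimina

cell VEL=zo, KEL=ta, MOD=em, SUR=ta:
underlying: rirabog-u-fa-ip-l
1. f -> v, k -> g, p -> b, s -> z, t -> d / V _ V: fires at position(s) 9: riraboguvaipl
2. 0 -> i / C _ C: inserts after position(s) 12: riraboguvaipil
3. k -> g, p -> b, s -> z, t -> d / V _ V: fires at position(s) 12: riraboguvaibil
surface: riraboguvaibil


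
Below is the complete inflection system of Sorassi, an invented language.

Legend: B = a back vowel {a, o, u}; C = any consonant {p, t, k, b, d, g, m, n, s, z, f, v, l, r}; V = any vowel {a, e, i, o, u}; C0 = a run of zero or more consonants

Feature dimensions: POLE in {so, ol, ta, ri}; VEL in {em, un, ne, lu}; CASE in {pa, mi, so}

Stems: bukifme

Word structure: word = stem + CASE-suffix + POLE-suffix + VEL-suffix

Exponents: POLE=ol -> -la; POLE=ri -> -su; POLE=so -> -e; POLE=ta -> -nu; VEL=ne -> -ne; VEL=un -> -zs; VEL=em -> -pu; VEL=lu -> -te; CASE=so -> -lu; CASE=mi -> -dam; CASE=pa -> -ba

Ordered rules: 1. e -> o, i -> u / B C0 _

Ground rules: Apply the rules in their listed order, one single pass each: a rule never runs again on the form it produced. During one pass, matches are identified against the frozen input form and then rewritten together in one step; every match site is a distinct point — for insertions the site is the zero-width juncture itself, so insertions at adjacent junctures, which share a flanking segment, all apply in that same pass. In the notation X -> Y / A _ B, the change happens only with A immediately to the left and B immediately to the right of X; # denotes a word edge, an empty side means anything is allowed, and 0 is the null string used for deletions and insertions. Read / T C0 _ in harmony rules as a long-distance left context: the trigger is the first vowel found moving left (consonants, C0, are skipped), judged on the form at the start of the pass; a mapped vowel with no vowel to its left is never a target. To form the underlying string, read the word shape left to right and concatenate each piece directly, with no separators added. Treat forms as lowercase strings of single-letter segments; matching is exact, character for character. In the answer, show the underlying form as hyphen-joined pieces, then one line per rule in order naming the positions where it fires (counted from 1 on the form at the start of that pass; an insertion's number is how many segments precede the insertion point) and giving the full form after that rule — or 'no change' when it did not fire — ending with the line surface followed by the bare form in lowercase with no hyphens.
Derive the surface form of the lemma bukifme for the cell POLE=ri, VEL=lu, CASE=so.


underlying: bukifme-lu-su-te
1. e -> o, i -> u / B C0 _: fires at position(s) 4, 13: bukufmelusuto
surface: bukufmelusuto


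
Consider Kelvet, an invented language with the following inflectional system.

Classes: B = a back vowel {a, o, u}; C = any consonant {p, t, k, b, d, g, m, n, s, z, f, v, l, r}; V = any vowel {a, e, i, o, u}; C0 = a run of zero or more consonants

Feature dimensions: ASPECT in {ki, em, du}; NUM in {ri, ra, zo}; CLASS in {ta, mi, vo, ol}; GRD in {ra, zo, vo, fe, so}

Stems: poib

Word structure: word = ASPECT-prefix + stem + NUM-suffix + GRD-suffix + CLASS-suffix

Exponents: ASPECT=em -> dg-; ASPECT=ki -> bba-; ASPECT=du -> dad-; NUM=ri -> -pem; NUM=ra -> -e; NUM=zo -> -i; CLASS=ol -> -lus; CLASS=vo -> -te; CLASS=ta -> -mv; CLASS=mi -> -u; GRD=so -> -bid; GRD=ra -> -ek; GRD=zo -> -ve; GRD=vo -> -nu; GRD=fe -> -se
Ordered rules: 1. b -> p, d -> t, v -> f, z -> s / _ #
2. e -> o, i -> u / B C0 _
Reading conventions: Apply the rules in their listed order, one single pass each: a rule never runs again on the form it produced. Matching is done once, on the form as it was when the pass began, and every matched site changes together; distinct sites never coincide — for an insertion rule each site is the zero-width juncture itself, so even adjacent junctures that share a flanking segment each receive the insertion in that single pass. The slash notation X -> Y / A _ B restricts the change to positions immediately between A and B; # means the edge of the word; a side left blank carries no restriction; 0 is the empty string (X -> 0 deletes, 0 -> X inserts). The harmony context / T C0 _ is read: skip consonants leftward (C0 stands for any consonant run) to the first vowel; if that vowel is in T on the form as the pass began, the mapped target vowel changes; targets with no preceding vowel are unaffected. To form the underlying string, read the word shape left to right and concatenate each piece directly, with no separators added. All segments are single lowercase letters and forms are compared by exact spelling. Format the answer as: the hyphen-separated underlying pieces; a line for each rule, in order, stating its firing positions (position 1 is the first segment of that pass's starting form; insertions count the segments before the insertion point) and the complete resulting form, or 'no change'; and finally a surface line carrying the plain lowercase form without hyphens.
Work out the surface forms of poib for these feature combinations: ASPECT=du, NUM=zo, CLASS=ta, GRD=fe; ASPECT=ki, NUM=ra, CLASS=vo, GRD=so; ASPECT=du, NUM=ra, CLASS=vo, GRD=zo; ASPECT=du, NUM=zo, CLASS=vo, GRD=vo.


cell ASPECT=du, NUM=zo, CLASS=ta, GRD=fe:
underlying: dad-poib-i-se-mv
1. b -> p, d -> t, v -> f, z -> s / _ #: fires at position(s) 12: dadpoibisemf
2. e -> o, i -> u / B C0 _: fires at position(s) 6: dadpoubisemf
surface: dadpoubisemf

cell ASPECT=ki, NUM=ra, CLASS=vo, GRD=so:
underlying: bba-poib-e-bid-te
1. b -> p, d -> t, v -> f, z -> s / _ #: no change
2. e -> o, i -> u / B C0 _: fires at position(s) 6: bbapoubebidte
surface: bbapoubebidte

cell ASPECT=du, NUM=ra, CLASS=vo, GRD=zo:
underlying: dad-poib-e-ve-te
1. b -> p, d -> t, v -> f, z -> s / _ #: no change
2. e -> o, i -> u / B C0 _: fires at position(s) 6: dadpoubevete
surface: dadpoubevete

cell ASPECT=du, NUM=zo, CLASS=vo, GRD=vo:
underlying: dad-poib-i-nu-te
1. b -> p, d -> t, v -> f, z -> s / _ #: no change
2. e -> o, i -> u / B C0 _: fires at position(s) 6, 12: dadpoubinuto
surface: dadpoubinuto


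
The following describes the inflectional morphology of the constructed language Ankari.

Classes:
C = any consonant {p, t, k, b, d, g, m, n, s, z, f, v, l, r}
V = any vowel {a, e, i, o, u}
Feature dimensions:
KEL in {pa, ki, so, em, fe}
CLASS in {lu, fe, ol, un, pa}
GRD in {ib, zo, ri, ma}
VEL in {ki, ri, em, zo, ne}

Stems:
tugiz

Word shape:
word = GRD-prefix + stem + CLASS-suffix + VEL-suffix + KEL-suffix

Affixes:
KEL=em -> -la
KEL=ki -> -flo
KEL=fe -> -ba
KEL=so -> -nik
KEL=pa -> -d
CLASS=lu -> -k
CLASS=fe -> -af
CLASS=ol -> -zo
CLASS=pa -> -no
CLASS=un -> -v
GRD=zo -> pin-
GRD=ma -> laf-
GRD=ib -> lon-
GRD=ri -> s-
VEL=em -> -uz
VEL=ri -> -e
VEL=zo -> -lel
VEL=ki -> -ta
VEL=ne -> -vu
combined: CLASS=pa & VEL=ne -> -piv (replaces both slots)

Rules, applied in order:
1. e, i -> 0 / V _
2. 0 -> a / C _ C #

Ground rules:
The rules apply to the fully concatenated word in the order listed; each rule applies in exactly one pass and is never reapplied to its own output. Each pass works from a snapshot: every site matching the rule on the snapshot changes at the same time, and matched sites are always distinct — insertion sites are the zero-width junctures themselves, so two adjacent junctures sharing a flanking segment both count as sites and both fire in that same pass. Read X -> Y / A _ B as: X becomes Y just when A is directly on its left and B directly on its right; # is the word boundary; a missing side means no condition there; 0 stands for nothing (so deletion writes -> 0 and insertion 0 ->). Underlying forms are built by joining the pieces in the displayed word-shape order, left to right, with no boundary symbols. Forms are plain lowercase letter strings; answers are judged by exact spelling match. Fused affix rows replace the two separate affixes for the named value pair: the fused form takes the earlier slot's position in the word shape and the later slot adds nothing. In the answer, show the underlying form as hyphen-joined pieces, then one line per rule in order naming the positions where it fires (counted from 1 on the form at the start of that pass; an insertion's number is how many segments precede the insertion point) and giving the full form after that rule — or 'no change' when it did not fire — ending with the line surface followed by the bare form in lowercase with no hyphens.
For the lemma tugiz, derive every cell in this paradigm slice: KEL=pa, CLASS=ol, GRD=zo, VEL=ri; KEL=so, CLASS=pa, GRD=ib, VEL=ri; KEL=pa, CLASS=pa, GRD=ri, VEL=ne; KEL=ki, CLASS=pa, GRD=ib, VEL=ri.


cell KEL=pa, CLASS=ol, GRD=zo, VEL=ri:
underlying: pin-tugiz-zo-e-d
1. e, i -> 0 / V _: fires at position(s) 11: pintugizzod
2. 0 -> a / C _ C #: no change
surface: pintugizzod

cell KEL=so, CLASS=pa, GRD=ib, VEL=ri:
underlying: lon-tugiz-no-e-nik
1. e, i -> 0 / V _: fires at position(s) 11: lontugiznonik
2. 0 -> a / C _ C #: no change
surface: lontugiznonik

cell KEL=pa, CLASS=pa, GRD=ri, VEL=ne:
underlying: s-tugiz-piv-d
1. e, i -> 0 / V _: no change
2. 0 -> a / C _ C #: inserts after position(s) 9: stugizpivad
surface: stugizpivad

cell KEL=ki, CLASS=pa, GRD=ib, VEL=ri:
underlying: lon-tugiz-no-e-flo
1. e, i -> 0 / V _: fires at position(s) 11: lontugiznoflo
2. 0 -> a / C _ C #: no change
surface: lontugiznoflo


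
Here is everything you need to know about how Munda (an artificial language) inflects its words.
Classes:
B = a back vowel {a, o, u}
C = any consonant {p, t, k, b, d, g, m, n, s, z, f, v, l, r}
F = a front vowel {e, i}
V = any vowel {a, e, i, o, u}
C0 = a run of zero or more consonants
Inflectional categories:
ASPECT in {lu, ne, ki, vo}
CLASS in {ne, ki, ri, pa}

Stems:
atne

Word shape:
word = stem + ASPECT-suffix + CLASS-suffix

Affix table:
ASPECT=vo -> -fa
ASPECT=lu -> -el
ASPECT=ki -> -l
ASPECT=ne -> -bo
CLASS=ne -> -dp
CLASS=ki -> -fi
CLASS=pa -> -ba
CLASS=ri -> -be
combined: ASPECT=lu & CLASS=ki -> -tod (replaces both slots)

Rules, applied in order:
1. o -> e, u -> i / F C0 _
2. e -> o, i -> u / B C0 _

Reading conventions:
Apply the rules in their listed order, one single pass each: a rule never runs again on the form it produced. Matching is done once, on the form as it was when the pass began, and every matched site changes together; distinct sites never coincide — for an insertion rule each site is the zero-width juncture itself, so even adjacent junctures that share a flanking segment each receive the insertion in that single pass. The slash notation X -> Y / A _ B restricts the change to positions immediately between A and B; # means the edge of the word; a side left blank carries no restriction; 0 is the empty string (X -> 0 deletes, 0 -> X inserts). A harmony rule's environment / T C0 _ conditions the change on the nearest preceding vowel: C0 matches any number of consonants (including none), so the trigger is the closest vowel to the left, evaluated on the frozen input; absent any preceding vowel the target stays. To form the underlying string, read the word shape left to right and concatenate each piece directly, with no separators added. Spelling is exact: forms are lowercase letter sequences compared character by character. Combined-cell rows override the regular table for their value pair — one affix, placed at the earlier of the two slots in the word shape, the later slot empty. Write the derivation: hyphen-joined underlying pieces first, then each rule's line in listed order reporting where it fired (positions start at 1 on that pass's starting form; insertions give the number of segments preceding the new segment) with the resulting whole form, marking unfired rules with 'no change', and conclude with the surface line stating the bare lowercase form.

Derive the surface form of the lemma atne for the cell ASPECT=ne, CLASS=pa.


underlying: atne-bo-ba
1. o -> e, u -> i / F C0 _: fires at position(s) 6: atnebeba
2. e -> o, i -> u / B C0 _: fires at position(s) 4: atnobeba
surface: atnobeba


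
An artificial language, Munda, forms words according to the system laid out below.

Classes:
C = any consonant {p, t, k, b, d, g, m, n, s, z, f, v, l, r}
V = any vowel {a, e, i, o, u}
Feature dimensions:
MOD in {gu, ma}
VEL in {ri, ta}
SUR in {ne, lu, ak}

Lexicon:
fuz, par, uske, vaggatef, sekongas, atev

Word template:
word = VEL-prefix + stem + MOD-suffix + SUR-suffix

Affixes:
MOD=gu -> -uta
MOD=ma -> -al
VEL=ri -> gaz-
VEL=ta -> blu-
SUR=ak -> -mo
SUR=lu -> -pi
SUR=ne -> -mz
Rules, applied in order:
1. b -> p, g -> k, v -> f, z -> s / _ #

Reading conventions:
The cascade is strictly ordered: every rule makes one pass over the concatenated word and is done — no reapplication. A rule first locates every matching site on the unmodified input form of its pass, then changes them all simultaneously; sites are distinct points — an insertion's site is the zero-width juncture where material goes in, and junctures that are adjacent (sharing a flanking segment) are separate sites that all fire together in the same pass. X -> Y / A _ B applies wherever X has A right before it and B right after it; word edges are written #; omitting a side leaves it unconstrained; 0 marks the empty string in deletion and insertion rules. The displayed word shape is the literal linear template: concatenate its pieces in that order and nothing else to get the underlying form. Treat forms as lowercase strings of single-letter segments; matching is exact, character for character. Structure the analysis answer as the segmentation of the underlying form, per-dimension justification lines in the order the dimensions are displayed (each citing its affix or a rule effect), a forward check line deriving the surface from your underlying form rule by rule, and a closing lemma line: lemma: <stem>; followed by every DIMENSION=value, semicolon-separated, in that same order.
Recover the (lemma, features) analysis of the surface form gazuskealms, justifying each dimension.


underlying: gaz-uske-al-mz
MOD=ma - signalled by the affix -al
VEL=ri - signalled by the affix gaz-
SUR=ne - signalled by the affix -mz
check: gazuskealmz -> gazuskealms
lemma: uske; MOD=ma; VEL=ri; SUR=ne


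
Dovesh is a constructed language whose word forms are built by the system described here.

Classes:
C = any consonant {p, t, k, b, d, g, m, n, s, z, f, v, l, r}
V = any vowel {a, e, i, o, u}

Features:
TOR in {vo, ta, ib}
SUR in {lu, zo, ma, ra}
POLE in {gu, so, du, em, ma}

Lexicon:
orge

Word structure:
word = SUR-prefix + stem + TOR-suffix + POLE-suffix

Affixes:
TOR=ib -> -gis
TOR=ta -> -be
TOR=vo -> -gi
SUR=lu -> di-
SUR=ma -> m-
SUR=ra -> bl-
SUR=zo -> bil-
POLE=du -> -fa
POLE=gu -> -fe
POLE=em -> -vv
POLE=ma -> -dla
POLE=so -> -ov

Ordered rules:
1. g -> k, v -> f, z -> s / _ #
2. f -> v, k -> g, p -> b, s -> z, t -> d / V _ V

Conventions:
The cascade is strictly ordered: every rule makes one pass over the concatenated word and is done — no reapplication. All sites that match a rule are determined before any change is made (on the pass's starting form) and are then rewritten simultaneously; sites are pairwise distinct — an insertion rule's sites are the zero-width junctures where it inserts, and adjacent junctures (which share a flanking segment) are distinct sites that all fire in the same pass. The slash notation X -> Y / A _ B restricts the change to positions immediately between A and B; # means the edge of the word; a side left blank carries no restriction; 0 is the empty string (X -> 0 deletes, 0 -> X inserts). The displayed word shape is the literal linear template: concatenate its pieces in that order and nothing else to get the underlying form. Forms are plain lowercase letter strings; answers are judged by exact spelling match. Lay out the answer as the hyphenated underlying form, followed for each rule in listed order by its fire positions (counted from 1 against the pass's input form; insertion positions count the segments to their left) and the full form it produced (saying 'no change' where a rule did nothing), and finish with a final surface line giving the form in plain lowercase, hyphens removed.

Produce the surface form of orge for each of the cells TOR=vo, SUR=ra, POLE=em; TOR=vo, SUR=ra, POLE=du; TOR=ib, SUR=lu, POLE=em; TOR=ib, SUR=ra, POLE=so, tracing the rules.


cell TOR=vo, SUR=ra, POLE=em:
underlying: bl-orge-gi-vv
1. g -> k, v -> f, z -> s / _ #: fires at position(s) 10: blorgegivf
2. f -> v, k -> g, p -> b, s -> z, t -> d / V _ V: no change
surface: blorgegivf

cell TOR=vo, SUR=ra, POLE=du:
underlying: bl-orge-gi-fa
1. g -> k, v -> f, z -> s / _ #: no change
2. f -> v, k -> g, p -> b, s -> z, t -> d / V _ V: fires at position(s) 9: blorgegiva
surface: blorgegiva

cell TOR=ib, SUR=lu, POLE=em:
underlying: di-orge-gis-vv
1. g -> k, v -> f, z -> s / _ #: fires at position(s) 11: diorgegisvf
2. f -> v, k -> g, p -> b, s -> z, t -> d / V _ V: no change
surface: diorgegisvf

cell TOR=ib, SUR=ra, POLE=so:
underlying: bl-orge-gis-ov
1. g -> k, v -> f, z -> s / _ #: fires at position(s) 11: blorgegisof
2. f -> v, k -> g, p -> b, s -> z, t -> d / V _ V: fires at position(s) 9: blorgegizof
surface: blorgegizof


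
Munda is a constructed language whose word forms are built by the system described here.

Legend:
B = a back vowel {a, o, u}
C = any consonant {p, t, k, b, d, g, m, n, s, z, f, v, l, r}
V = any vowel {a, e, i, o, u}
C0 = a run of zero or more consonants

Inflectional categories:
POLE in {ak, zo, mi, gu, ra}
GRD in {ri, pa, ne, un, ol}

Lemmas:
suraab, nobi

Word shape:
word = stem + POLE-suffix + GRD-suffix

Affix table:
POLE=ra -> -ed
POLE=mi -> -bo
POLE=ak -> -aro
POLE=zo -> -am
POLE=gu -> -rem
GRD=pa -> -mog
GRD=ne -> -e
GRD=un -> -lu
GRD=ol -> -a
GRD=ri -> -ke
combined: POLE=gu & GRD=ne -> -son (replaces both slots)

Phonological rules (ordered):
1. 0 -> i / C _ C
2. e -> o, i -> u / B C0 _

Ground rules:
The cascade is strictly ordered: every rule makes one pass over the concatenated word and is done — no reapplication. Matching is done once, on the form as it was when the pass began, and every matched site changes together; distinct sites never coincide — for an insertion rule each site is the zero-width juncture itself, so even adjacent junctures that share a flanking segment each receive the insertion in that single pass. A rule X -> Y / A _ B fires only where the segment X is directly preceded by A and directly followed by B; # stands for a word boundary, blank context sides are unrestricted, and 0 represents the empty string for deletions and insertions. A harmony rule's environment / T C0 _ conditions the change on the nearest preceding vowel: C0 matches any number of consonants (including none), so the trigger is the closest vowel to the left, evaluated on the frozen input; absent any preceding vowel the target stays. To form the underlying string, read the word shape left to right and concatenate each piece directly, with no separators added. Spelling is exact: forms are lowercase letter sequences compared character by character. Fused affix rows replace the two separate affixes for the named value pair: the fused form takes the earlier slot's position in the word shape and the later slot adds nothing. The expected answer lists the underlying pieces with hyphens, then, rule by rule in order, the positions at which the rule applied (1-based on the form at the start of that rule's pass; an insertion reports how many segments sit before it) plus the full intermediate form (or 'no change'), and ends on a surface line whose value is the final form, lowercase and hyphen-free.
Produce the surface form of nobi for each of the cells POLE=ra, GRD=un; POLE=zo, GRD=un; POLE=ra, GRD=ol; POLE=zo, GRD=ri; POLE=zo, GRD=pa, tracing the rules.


cell POLE=ra, GRD=un:
underlying: nobi-ed-lu
1. 0 -> i / C _ C: inserts after position(s) 6: nobiedilu
2. e -> o, i -> u / B C0 _: fires at position(s) 4: nobuedilu
surface: nobuedilu

cell POLE=zo, GRD=un:
underlying: nobi-am-lu
1. 0 -> i / C _ C: inserts after position(s) 6: nobiamilu
2. e -> o, i -> u / B C0 _: fires at position(s) 4, 7: nobuamulu
surface: nobuamulu

cell POLE=ra, GRD=ol:
underlying: nobi-ed-a
1. 0 -> i / C _ C: no change
2. e -> o, i -> u / B C0 _: fires at position(s) 4: nobueda
surface: nobueda

cell POLE=zo, GRD=ri:
underlying: nobi-am-ke
1. 0 -> i / C _ C: inserts after position(s) 6: nobiamike
2. e -> o, i -> u / B C0 _: fires at position(s) 4, 7: nobuamuke
surface: nobuamuke

cell POLE=zo, GRD=pa:
underlying: nobi-am-mog
1. 0 -> i / C _ C: inserts after position(s) 6: nobiamimog
2. e -> o, i -> u / B C0 _: fires at position(s) 4, 7: nobuamumog
surface: nobuamumog


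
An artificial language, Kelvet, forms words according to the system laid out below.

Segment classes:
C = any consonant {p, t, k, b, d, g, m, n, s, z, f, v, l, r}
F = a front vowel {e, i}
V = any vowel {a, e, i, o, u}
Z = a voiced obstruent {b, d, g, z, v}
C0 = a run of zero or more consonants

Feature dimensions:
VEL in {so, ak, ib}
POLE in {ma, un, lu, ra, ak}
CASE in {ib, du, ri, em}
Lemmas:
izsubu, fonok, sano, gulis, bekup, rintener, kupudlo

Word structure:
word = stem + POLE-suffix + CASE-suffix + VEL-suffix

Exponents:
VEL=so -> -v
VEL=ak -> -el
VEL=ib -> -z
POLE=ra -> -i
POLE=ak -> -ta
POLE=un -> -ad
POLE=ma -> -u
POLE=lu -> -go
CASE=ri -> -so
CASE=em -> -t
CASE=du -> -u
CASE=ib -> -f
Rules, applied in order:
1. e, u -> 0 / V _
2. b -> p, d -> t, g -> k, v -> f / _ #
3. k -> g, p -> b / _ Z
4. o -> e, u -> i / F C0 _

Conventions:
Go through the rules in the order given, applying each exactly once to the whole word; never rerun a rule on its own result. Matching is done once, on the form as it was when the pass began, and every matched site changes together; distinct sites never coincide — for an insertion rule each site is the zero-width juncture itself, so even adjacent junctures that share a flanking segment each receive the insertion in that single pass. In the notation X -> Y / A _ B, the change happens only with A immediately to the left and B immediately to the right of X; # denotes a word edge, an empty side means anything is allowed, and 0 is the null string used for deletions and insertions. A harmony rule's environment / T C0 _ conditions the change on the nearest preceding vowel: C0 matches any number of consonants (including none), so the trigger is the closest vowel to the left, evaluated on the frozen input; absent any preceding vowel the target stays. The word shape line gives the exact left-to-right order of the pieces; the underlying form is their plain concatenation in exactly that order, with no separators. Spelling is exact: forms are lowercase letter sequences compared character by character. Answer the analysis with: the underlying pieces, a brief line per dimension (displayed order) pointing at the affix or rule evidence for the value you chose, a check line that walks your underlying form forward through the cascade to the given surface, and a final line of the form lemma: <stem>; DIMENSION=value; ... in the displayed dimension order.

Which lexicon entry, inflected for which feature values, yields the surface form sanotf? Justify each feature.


underlying: sano-u-t-v
VEL=so - signalled by the affix -v
POLE=ma - signalled by the affix -u
CASE=em - signalled by the affix -t
check: sanoutv -> sanotv -> sanotf -> sanotf -> sanotf
lemma: sano; VEL=so; POLE=ma; CASE=em
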